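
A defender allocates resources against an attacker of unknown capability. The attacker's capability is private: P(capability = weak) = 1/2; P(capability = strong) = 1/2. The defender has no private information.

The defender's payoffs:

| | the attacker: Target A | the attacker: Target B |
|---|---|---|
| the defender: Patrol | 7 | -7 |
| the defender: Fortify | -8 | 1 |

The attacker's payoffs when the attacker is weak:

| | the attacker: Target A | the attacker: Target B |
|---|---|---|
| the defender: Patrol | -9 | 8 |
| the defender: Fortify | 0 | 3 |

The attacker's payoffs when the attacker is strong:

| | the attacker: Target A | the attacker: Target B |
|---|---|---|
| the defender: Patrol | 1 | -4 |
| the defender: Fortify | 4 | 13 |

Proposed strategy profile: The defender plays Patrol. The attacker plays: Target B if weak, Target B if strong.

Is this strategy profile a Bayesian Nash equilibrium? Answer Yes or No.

No

The defender plays Patrol: E[Patrol] = 1/2·(-7) + 1/2·(-7) = -7; E[Fortify] = 1. Not best-responding. ✗
The attacker (capability weak), facing Patrol: Target A gives -9, Target B gives 8. Proposed Target B is best. ✓
The attacker (capability strong), facing Patrol: Target A gives 1, Target B gives -4. Proposed Target B is not best — profitable deviation exists. ✗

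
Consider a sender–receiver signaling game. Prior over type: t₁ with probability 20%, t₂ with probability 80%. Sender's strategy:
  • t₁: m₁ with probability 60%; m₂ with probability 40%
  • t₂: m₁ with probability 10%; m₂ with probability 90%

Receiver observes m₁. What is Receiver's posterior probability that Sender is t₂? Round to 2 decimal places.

0.40

P(m₁) = 0.2·0.6 + 0.8·0.1 = 0.2
P(t₂ | m₁) = (0.8·0.1) / 0.2 = 0.08 / 0.2 = 0.4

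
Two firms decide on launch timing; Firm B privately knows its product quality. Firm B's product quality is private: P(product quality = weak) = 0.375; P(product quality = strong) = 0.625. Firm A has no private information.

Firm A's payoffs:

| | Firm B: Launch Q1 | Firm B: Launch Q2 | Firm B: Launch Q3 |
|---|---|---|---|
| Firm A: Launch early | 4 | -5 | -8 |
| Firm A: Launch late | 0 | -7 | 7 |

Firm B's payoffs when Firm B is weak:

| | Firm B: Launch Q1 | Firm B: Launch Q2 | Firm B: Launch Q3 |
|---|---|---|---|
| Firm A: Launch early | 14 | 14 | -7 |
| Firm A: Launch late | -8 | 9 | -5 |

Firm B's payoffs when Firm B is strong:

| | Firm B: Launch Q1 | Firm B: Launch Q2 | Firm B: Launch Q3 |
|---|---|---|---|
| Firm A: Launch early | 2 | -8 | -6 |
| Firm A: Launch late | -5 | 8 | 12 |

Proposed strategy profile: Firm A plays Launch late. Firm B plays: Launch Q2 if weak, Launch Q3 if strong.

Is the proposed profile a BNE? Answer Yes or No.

Firm A plays Launch late: E[Launch late] = 0.375·(-7) + 0.625·(7) = 1.75; E[Launch early] = -6.875. Best-responding. ✓
Firm B (product quality weak), facing Launch late: Launch Q1 gives -8, Launch Q2 gives 9, Launch Q3 gives -5. Proposed Launch Q2 is best. ✓
Firm B (product quality strong), facing Launch late: Launch Q1 gives -5, Launch Q2 gives 8, Launch Q3 gives 12. Proposed Launch Q3 is best. ✓

Yes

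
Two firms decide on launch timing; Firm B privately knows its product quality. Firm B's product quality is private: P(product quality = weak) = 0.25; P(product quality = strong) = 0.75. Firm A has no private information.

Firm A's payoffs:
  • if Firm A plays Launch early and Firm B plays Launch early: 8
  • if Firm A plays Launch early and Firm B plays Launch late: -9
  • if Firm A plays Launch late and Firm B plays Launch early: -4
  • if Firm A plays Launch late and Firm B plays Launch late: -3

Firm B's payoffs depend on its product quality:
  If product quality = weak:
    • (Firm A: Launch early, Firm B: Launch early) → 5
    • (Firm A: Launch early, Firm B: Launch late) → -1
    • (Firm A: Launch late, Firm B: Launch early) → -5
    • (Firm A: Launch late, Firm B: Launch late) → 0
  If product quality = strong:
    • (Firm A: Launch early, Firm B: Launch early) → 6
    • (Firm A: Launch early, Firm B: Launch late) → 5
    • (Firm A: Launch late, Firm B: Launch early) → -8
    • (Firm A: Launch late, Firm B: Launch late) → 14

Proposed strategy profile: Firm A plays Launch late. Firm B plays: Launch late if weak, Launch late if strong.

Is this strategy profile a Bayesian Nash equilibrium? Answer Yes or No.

A profile is a BNE iff every type of every player is best-responding given beliefs about the other side.
Firm A plays Launch late: E[Launch late] = 0.25·(-3) + 0.75·(-3) = -3; E[Launch early] = -9. Best-responding. ✓
Firm B (product quality weak), facing Launch late: Launch early gives -5, Launch late gives 0. Proposed Launch late is best. ✓
Firm B (product quality strong), facing Launch late: Launch early gives -8, Launch late gives 14. Proposed Launch late is best. ✓

Yes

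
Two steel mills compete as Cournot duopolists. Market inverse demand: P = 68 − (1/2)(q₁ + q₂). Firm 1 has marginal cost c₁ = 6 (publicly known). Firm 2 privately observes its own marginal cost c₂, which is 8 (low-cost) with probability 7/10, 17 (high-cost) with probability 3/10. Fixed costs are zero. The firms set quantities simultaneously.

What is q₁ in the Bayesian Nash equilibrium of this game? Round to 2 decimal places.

Firm 2 with cost c maximizes (68 − (1/2)(q₁+q₂) − c)·q₂, giving q₂(c) = (68 − c − (1/2)q₁).
E[c₂] = 7/10·8 + 3/10·17 = 10.7
Firm 1's FOC against E[q₂] yields q₁ = (68 − 2·6 + E[c₂])/(3/2) = (68 − 12 + 10.7)/(3/2) = 44.4667.

44.47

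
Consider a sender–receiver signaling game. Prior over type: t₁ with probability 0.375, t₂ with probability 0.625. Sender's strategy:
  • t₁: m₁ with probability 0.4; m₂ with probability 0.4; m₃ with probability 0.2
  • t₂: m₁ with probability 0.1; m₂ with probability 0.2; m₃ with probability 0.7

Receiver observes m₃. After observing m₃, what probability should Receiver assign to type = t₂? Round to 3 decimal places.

Apply Bayes' rule using the sender's strategy as the likelihood.
P(m₃) = 0.375·0.2 + 0.625·0.7 = 0.5125
P(t₂ | m₃) = (0.625·0.7) / 0.5125 = 0.4375 / 0.5125 = 0.853659

0.854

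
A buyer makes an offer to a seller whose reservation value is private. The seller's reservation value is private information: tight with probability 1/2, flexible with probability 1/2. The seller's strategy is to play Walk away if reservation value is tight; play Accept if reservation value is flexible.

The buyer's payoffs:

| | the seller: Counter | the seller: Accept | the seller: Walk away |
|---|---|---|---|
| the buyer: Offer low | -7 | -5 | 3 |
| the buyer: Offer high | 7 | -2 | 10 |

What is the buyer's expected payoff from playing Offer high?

Take the expectation over the seller's reservation value, weighting each type's action by its prior probability.
E[Offer high] = 1/2·10 + 1/2·(-2) = 5 + (-1) = 4

4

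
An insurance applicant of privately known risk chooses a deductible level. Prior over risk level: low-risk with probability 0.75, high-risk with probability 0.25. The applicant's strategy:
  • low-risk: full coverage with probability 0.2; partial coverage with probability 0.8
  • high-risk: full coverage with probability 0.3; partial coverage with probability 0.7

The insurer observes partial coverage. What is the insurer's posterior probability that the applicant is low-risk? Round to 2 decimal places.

P(partial coverage) = 0.75·0.8 + 0.25·0.7 = 0.775
P(low-risk | partial coverage) = (0.75·0.8) / 0.775 = 0.6 / 0.775 = 0.774194

0.77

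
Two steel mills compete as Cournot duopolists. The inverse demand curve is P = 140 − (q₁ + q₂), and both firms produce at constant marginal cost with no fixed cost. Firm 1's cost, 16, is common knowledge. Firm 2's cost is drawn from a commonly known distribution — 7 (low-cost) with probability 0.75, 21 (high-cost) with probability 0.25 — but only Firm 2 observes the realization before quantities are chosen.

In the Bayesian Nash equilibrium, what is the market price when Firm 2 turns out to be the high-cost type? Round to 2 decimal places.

Type-c best response for Firm 2: q₂(c) = (140 − c)/2 − q₁/2.
Firm 1 maximizes expected profit; its first-order condition is 140 − 2q₁ − E[q₂] − 16 = 0.
Substituting E[q₂] and solving: E[c₂] = 10.5, so q₁ = (140 − 2·16 + 10.5)/3 = 39.5.
q₂(high-cost) = 39.75, so P = 140 − (39.5 + 39.75) = 60.75.

60.75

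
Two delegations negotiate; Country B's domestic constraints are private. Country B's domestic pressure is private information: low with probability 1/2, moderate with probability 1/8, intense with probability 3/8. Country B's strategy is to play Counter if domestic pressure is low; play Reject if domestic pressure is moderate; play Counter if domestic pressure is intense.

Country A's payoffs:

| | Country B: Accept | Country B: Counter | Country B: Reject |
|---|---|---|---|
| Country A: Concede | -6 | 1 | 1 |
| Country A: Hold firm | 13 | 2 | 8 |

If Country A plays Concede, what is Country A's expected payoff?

E[Concede] = 1/2·1 + 1/8·1 + 3/8·1 = 1/2 + 1/8 + 3/8 = 1

1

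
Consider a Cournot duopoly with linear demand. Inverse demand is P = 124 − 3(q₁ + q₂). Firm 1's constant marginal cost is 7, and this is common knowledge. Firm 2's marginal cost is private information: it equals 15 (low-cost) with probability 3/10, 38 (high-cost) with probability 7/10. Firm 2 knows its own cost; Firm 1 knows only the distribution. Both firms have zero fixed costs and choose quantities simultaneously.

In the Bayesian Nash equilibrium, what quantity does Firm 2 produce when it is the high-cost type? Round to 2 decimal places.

Firm 2 with cost c maximizes (124 − 3(q₁+q₂) − c)·q₂, giving q₂(c) = (124 − c − 3q₁)/6.
E[c₂] = 3/10·15 + 7/10·38 = 31.1
Firm 1's FOC against E[q₂] yields q₁ = (124 − 2·7 + E[c₂])/9 = (124 − 14 + 31.1)/9 = 15.6778.
q₂(high-cost) = (124 − 38 − 3·15.6778)/6 = 6.49444.

6.49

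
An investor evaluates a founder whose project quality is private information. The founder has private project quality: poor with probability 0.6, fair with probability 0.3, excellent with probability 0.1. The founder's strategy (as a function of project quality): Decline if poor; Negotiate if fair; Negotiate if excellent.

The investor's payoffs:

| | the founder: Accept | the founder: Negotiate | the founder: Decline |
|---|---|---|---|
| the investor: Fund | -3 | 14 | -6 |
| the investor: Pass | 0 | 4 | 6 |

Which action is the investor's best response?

Pass

E[Fund] = 0.6·(-6) + 0.3·(14) + 0.1·(14) = 2
E[Pass] = 0.6·(6) + 0.3·(4) + 0.1·(4) = 5.2
Best response: Pass (5.2 is the largest).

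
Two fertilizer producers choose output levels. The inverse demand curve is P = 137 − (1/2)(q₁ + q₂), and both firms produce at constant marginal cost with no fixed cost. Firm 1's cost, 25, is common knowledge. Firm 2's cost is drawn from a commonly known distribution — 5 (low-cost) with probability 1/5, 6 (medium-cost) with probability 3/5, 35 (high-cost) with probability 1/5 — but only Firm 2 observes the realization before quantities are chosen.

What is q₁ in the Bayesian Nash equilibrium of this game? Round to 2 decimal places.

65.73

Type-c best response for Firm 2: q₂(c) = (137 − c) − q₁/2.
Firm 1 maximizes expected profit; its first-order condition is 137 − q₁ − (1/2)E[q₂] − 25 = 0.
Substituting E[q₂] and solving: E[c₂] = 11.6, so q₁ = (137 − 2·25 + 11.6)/(3/2) = 65.7333.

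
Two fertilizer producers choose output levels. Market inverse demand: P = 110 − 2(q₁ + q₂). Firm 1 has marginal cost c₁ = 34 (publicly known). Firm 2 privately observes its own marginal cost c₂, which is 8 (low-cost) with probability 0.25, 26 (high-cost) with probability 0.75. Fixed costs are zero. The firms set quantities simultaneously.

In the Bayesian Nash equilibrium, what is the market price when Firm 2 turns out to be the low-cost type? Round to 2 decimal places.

48.42

Type-c best response for Firm 2: q₂(c) = (110 − c)/4 − q₁/2.
Firm 1 maximizes expected profit; its first-order condition is 110 − 4q₁ − 2E[q₂] − 34 = 0.
Substituting E[q₂] and solving: E[c₂] = 21.5, so q₁ = (110 − 2·34 + 21.5)/6 = 10.5833.
q₂(low-cost) = 20.2083, so P = 110 − 2·(10.5833 + 20.2083) = 48.4167.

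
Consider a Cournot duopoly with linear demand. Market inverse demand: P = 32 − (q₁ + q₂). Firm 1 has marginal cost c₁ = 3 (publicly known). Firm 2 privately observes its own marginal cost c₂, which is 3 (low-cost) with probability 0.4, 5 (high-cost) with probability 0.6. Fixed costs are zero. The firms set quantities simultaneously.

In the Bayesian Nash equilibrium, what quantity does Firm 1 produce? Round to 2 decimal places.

10.07

Firm 2 with cost c maximizes (32 − (q₁+q₂) − c)·q₂, giving q₂(c) = (32 − c − q₁)/2.
E[c₂] = 0.4·3 + 0.6·5 = 4.2
Firm 1's FOC against E[q₂] yields q₁ = (32 − 2·3 + E[c₂])/3 = (32 − 6 + 4.2)/3 = 10.0667.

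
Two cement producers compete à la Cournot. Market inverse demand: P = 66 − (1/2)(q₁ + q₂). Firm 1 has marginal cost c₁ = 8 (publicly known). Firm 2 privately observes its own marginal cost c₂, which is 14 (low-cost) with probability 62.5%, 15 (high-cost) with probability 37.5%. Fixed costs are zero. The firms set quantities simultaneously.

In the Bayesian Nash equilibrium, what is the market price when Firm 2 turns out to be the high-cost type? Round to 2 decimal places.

29.77

Each type of Firm 2 best-responds to q₁; Firm 1 best-responds to the expected q₂ over Firm 2's types.
Firm 2 with cost c maximizes (66 − (1/2)(q₁+q₂) − c)·q₂, giving q₂(c) = (66 − c − (1/2)q₁).
E[c₂] = 0.625·14 + 0.375·15 = 14.375
Firm 1's FOC against E[q₂] yields q₁ = (66 − 2·8 + E[c₂])/(3/2) = (66 − 16 + 14.375)/(3/2) = 42.9167.
q₂(high-cost) = 29.5417, so P = 66 − (1/2)·(42.9167 + 29.5417) = 29.7708.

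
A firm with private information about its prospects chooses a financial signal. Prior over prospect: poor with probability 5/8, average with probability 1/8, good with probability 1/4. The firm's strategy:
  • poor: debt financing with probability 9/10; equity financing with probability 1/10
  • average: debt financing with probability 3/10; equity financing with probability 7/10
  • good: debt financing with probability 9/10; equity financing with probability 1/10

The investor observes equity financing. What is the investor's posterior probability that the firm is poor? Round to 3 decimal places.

Apply Bayes' rule using the sender's strategy as the likelihood.
P(equity financing) = (5/8)·(1/10) + (1/8)·(7/10) + (1/4)·(1/10) = 7/40
P(poor | equity financing) = ((5/8)·(1/10)) / (7/40) = (1/16) / (7/40) = 5/14

0.357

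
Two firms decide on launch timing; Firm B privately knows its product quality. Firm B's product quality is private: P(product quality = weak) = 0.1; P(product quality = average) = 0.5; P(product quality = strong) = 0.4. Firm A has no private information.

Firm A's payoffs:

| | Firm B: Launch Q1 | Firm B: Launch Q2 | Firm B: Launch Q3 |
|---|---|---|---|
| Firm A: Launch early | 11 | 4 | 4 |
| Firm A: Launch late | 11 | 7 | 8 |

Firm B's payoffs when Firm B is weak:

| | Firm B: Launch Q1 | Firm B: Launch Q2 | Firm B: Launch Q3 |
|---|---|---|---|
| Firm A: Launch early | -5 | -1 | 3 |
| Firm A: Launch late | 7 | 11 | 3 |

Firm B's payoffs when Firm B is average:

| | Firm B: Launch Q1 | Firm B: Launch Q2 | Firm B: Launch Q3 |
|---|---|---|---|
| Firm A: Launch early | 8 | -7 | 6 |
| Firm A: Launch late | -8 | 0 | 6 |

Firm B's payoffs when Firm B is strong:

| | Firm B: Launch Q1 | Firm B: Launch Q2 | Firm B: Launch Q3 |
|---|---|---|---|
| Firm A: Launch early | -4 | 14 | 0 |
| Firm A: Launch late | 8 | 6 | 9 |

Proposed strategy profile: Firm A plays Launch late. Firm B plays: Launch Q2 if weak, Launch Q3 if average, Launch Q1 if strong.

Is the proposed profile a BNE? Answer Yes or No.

No

Firm A plays Launch late: E[Launch late] = 0.1·(7) + 0.5·(8) + 0.4·(11) = 9.1; E[Launch early] = 6.8. Best-responding. ✓
Firm B (product quality weak), facing Launch late: Launch Q1 gives 7, Launch Q2 gives 11, Launch Q3 gives 3. Proposed Launch Q2 is best. ✓
Firm B (product quality average), facing Launch late: Launch Q1 gives -8, Launch Q2 gives 0, Launch Q3 gives 6. Proposed Launch Q3 is best. ✓
Firm B (product quality strong), facing Launch late: Launch Q1 gives 8, Launch Q2 gives 6, Launch Q3 gives 9. Proposed Launch Q1 is not best — profitable deviation exists. ✗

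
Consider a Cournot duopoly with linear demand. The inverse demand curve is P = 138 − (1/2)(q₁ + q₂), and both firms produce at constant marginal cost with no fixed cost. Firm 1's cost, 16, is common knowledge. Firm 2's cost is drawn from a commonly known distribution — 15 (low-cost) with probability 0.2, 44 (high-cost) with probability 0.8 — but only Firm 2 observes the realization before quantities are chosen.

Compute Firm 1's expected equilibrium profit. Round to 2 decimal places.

4620.81

Firm 2 with cost c maximizes (138 − (1/2)(q₁+q₂) − c)·q₂, giving q₂(c) = (138 − c − (1/2)q₁).
E[c₂] = 0.2·15 + 0.8·44 = 38.2
Firm 1's FOC against E[q₂] yields q₁ = (138 − 2·16 + E[c₂])/(3/2) = (138 − 32 + 38.2)/(3/2) = 96.1333.
E[P] = 138 − (1/2)·(q₁ + E[q₂]) = 64.0667; Firm 1's expected profit = (E[P] − 16)·q₁ = (64.0667 − 16)·96.1333 = 4620.81.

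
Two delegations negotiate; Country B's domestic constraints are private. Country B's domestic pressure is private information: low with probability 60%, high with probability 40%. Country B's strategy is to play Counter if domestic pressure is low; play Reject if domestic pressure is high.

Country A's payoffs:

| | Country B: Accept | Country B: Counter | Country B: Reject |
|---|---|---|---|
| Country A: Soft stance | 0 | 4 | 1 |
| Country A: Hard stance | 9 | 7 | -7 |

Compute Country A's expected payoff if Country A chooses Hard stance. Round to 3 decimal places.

E[Hard stance] = 0.6·7 + 0.4·(-7) = 4.2 + (-2.8) = 1.4

1.400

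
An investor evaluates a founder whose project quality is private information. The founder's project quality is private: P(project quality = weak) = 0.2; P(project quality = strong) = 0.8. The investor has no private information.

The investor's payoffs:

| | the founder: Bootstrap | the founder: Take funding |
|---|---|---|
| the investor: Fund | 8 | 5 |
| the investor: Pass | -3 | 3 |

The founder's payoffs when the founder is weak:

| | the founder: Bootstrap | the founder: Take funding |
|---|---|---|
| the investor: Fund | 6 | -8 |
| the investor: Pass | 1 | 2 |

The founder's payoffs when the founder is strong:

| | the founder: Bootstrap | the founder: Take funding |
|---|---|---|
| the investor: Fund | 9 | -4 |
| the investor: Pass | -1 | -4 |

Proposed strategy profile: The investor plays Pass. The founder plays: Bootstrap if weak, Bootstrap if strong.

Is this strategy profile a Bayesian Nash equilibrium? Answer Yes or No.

The investor plays Pass: E[Pass] = 0.2·(-3) + 0.8·(-3) = -3; E[Fund] = 8. Not best-responding. ✗
The founder (project quality weak), facing Pass: Bootstrap gives 1, Take funding gives 2. Proposed Bootstrap is not best — profitable deviation exists. ✗
The founder (project quality strong), facing Pass: Bootstrap gives -1, Take funding gives -4. Proposed Bootstrap is best. ✓

No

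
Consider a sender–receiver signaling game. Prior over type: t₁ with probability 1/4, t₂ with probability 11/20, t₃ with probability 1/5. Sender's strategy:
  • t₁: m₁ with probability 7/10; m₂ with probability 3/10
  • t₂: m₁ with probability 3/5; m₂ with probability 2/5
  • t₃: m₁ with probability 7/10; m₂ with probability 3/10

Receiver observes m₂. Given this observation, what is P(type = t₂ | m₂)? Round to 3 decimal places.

0.620

P(m₂) = (1/4)·(3/10) + (11/20)·(2/5) + (1/5)·(3/10) = 71/200
P(t₂ | m₂) = ((11/20)·(2/5)) / (71/200) = (11/50) / (71/200) = 44/71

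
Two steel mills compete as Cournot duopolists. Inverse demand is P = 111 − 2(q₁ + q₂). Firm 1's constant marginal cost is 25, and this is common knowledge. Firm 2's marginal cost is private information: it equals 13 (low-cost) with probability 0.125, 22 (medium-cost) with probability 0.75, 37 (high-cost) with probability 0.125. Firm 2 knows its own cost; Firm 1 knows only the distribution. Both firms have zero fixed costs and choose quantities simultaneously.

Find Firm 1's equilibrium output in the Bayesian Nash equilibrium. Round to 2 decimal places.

13.96

Type-c best response for Firm 2: q₂(c) = (111 − c)/4 − q₁/2.
Firm 1 maximizes expected profit; its first-order condition is 111 − 4q₁ − 2E[q₂] − 25 = 0.
Substituting E[q₂] and solving: E[c₂] = 22.75, so q₁ = (111 − 2·25 + 22.75)/6 = 13.9583.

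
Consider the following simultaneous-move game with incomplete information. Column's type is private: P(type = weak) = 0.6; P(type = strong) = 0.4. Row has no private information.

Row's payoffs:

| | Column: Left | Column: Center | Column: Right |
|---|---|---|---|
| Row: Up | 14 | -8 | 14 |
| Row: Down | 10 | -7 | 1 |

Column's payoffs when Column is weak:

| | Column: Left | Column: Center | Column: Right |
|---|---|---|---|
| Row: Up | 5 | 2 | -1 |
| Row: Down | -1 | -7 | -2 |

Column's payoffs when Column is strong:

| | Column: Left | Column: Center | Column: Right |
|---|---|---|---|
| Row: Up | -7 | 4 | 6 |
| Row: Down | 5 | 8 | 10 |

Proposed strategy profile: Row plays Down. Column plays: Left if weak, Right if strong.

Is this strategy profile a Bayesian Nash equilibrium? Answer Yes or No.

A profile is a BNE iff every type of every player is best-responding given beliefs about the other side.
Row plays Down: E[Down] = 0.6·(10) + 0.4·(1) = 6.4; E[Up] = 14. Not best-responding. ✗
Column (type weak), facing Down: Left gives -1, Center gives -7, Right gives -2. Proposed Left is best. ✓
Column (type strong), facing Down: Left gives 5, Center gives 8, Right gives 10. Proposed Right is best. ✓

No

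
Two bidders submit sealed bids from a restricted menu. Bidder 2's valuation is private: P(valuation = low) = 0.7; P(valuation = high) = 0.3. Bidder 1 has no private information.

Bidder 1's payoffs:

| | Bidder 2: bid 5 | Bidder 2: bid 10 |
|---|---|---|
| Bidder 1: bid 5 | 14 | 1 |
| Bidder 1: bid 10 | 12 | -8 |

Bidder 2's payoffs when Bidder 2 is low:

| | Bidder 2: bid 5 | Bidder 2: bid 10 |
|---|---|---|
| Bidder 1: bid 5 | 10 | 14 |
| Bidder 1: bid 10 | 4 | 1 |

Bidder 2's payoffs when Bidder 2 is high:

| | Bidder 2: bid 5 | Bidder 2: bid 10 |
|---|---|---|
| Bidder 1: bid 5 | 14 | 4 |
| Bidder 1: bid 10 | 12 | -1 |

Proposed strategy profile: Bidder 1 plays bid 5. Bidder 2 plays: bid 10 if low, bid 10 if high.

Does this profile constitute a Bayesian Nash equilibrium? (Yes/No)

Bidder 1 plays bid 5: E[bid 5] = 0.7·(1) + 0.3·(1) = 1; E[bid 10] = -8. Best-responding. ✓
Bidder 2 (valuation low), facing bid 5: bid 5 gives 10, bid 10 gives 14. Proposed bid 10 is best. ✓
Bidder 2 (valuation high), facing bid 5: bid 5 gives 14, bid 10 gives 4. Proposed bid 10 is not best — profitable deviation exists. ✗

No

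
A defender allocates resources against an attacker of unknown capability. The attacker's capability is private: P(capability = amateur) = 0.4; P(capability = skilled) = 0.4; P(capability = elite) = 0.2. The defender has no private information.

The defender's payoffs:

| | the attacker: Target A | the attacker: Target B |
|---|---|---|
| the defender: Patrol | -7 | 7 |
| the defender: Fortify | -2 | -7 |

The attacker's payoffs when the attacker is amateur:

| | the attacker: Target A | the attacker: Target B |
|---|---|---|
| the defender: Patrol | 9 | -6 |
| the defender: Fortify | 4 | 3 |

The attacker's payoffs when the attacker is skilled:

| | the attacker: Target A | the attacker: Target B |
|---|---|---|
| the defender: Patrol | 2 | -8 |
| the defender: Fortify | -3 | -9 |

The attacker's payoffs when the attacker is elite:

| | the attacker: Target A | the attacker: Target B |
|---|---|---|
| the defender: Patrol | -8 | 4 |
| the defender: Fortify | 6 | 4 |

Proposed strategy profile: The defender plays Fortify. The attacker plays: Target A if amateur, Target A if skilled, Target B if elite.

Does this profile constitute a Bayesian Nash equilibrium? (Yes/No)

No

A profile is a BNE iff every type of every player is best-responding given beliefs about the other side.
The defender plays Fortify: E[Fortify] = 0.4·(-2) + 0.4·(-2) + 0.2·(-7) = -3; E[Patrol] = -4.2. Best-responding. ✓
The attacker (capability amateur), facing Fortify: Target A gives 4, Target B gives 3. Proposed Target A is best. ✓
The attacker (capability skilled), facing Fortify: Target A gives -3, Target B gives -9. Proposed Target A is best. ✓
The attacker (capability elite), facing Fortify: Target A gives 6, Target B gives 4. Proposed Target B is not best — profitable deviation exists. ✗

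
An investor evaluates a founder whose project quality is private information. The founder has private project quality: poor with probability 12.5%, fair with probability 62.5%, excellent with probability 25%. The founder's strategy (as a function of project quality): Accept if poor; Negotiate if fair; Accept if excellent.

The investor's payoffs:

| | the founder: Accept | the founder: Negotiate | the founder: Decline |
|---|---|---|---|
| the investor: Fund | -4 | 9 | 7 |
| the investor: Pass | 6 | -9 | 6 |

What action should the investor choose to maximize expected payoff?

E[Fund] = 0.125·(-4) + 0.625·(9) + 0.25·(-4) = 4.125
E[Pass] = 0.125·(6) + 0.625·(-9) + 0.25·(6) = -3.375
Best response: Fund (4.125 is the largest).

Fund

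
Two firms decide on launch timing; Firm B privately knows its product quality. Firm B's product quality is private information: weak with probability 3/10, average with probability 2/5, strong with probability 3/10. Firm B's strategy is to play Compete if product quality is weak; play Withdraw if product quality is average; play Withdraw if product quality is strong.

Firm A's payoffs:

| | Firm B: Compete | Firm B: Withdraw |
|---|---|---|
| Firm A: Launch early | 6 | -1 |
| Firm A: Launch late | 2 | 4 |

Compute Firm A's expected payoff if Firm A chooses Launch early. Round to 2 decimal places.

1.10

Take the expectation over Firm B's product quality, weighting each type's action by its prior probability.
E[Launch early] = 3/10·6 + 2/5·(-1) + 3/10·(-1) = 9/5 + (-2/5) + (-3/10) = 11/10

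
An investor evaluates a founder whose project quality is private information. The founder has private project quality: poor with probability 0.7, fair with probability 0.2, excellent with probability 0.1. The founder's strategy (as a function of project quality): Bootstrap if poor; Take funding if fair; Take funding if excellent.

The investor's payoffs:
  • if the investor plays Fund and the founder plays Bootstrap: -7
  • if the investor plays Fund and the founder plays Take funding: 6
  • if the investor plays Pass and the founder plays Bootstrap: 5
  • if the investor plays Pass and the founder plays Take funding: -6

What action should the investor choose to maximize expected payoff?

E[Fund] = 0.7·(-7) + 0.2·(6) + 0.1·(6) = -3.1
E[Pass] = 0.7·(5) + 0.2·(-6) + 0.1·(-6) = 1.7
Best response: Pass (1.7 is the largest).

Pass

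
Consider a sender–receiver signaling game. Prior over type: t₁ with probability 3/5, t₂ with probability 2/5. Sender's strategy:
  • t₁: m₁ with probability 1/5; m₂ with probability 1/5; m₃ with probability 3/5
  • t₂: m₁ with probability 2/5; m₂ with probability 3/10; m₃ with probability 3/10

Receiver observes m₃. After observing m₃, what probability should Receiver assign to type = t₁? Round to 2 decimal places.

0.75

Apply Bayes' rule using the sender's strategy as the likelihood.
P(m₃) = (3/5)·(3/5) + (2/5)·(3/10) = 12/25
P(t₁ | m₃) = ((3/5)·(3/5)) / (12/25) = (9/25) / (12/25) = 3/4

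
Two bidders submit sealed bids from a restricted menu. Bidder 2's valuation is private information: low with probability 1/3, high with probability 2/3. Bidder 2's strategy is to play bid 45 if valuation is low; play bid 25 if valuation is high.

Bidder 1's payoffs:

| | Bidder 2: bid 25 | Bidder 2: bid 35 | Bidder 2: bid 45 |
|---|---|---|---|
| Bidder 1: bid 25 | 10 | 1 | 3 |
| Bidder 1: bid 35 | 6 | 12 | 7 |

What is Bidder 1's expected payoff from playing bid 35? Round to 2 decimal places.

Take the expectation over Bidder 2's valuation, weighting each type's action by its prior probability.
E[bid 35] = 1/3·7 + 2/3·6 = 7/3 + 4 = 19/3

6.33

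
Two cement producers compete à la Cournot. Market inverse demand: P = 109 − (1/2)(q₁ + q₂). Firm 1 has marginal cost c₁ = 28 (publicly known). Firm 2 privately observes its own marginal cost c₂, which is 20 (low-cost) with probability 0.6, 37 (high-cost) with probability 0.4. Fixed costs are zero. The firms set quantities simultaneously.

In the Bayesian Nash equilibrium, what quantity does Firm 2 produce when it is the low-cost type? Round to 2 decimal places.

62.40

Each type of Firm 2 best-responds to q₁; Firm 1 best-responds to the expected q₂ over Firm 2's types.
Firm 2 with cost c maximizes (109 − (1/2)(q₁+q₂) − c)·q₂, giving q₂(c) = (109 − c − (1/2)q₁).
E[c₂] = 0.6·20 + 0.4·37 = 26.8
Firm 1's FOC against E[q₂] yields q₁ = (109 − 2·28 + E[c₂])/(3/2) = (109 − 56 + 26.8)/(3/2) = 53.2.
q₂(low-cost) = (109 − 20 − (1/2)·53.2) = 62.4.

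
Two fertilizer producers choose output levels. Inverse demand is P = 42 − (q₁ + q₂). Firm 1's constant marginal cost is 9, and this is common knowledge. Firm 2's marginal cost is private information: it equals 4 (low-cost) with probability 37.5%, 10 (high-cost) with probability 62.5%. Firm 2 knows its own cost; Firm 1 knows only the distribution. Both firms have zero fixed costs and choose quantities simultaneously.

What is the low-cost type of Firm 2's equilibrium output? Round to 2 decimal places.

Firm 2 with cost c maximizes (42 − (q₁+q₂) − c)·q₂, giving q₂(c) = (42 − c − q₁)/2.
E[c₂] = 0.375·4 + 0.625·10 = 7.75
Firm 1's FOC against E[q₂] yields q₁ = (42 − 2·9 + E[c₂])/3 = (42 − 18 + 7.75)/3 = 10.5833.
q₂(low-cost) = (42 − 4 − 10.5833)/2 = 13.7083.

13.71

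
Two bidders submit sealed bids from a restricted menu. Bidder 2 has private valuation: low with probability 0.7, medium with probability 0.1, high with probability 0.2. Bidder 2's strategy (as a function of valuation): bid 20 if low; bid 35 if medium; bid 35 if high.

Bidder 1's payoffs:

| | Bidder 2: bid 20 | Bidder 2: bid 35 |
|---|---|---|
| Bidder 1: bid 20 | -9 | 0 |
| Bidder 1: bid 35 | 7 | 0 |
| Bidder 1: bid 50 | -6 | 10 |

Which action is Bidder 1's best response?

bid 35

Compute Bidder 1's expected payoff for each action, taking the expectation over Bidder 2's type.
E[bid 20] = 0.7·(-9) + 0.1·(0) + 0.2·(0) = -6.3
E[bid 35] = 0.7·(7) + 0.1·(0) + 0.2·(0) = 4.9
E[bid 50] = 0.7·(-6) + 0.1·(10) + 0.2·(10) = -1.2
Best response: bid 35 (4.9 is the largest).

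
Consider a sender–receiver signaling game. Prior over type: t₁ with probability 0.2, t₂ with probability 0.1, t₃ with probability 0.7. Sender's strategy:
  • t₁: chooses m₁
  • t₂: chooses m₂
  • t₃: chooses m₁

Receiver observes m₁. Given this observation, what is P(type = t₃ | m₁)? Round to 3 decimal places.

0.778

P(m₁) = 0.2·1 + 0.1·0 + 0.7·1 = 0.9
P(t₃ | m₁) = (0.7·1) / 0.9 = 0.7 / 0.9 = 0.777778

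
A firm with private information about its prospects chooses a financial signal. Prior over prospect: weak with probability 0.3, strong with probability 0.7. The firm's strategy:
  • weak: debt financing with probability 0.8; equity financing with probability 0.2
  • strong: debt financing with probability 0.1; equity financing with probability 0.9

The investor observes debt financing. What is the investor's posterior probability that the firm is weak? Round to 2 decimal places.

P(debt financing) = 0.3·0.8 + 0.7·0.1 = 0.31
P(weak | debt financing) = (0.3·0.8) / 0.31 = 0.24 / 0.31 = 0.774194

0.77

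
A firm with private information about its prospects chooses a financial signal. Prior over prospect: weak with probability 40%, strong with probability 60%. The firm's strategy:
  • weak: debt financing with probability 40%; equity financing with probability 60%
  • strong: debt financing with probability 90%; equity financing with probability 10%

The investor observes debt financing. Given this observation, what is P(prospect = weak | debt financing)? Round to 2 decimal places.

0.23

Apply Bayes' rule using the sender's strategy as the likelihood.
P(debt financing) = 0.4·0.4 + 0.6·0.9 = 0.7
P(weak | debt financing) = (0.4·0.4) / 0.7 = 0.16 / 0.7 = 0.228571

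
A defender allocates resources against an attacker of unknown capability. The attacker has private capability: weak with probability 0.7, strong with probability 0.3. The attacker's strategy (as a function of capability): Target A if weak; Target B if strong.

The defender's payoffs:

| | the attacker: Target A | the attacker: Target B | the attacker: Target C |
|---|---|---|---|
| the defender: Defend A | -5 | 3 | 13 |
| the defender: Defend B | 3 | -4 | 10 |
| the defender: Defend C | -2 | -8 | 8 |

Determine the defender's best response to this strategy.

E[Defend A] = 0.7·(-5) + 0.3·(3) = -2.6
E[Defend B] = 0.7·(3) + 0.3·(-4) = 0.9
E[Defend C] = 0.7·(-2) + 0.3·(-8) = -3.8
Best response: Defend B (0.9 is the largest).

Defend B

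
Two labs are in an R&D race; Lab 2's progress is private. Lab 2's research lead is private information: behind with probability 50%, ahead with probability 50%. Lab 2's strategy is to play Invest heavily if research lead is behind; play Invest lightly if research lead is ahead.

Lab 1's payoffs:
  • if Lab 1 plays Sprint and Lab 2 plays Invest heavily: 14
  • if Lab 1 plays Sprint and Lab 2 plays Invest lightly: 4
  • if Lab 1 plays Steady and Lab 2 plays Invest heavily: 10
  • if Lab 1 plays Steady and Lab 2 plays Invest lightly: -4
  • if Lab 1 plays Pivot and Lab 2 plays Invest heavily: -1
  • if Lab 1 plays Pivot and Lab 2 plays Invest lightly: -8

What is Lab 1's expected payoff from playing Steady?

3

Take the expectation over Lab 2's research lead, weighting each type's action by its prior probability.
E[Steady] = 0.5·10 + 0.5·(-4) = 5 + (-2) = 3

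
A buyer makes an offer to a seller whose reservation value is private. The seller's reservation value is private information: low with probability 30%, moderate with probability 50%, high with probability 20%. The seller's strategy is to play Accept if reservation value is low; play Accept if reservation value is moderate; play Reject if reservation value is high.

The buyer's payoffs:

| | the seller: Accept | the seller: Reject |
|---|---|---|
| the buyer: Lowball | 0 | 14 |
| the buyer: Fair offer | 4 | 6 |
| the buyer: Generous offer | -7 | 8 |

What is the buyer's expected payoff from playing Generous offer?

Take the expectation over the seller's reservation value, weighting each type's action by its prior probability.
E[Generous offer] = 0.3·(-7) + 0.5·(-7) + 0.2·8 = (-2.1) + (-3.5) + 1.6 = -4

-4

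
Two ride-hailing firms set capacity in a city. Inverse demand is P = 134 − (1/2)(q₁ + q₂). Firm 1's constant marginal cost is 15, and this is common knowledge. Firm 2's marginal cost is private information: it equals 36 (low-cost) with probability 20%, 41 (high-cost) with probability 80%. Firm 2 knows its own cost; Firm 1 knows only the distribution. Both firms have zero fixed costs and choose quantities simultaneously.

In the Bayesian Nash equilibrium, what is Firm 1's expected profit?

4608

Each type of Firm 2 best-responds to q₁; Firm 1 best-responds to the expected q₂ over Firm 2's types.
Firm 2 with cost c maximizes (134 − (1/2)(q₁+q₂) − c)·q₂, giving q₂(c) = (134 − c − (1/2)q₁).
E[c₂] = 0.2·36 + 0.8·41 = 40
Firm 1's FOC against E[q₂] yields q₁ = (134 − 2·15 + E[c₂])/(3/2) = (134 − 30 + 40)/(3/2) = 96.
E[P] = 134 − (1/2)·(q₁ + E[q₂]) = 63; Firm 1's expected profit = (E[P] − 15)·q₁ = (63 − 15)·96 = 4608.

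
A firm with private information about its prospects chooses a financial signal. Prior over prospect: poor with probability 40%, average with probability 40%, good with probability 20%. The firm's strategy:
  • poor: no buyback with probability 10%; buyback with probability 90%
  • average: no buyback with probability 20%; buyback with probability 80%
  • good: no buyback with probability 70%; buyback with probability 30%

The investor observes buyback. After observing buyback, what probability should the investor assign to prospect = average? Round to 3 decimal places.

P(buyback) = 0.4·0.9 + 0.4·0.8 + 0.2·0.3 = 0.74
P(average | buyback) = (0.4·0.8) / 0.74 = 0.32 / 0.74 = 0.432432

0.432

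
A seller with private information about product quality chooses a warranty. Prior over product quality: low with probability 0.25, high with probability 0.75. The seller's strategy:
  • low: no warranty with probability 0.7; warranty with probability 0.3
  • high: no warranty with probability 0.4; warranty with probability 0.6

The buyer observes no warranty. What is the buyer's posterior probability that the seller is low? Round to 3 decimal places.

P(no warranty) = 0.25·0.7 + 0.75·0.4 = 0.475
P(low | no warranty) = (0.25·0.7) / 0.475 = 0.175 / 0.475 = 0.368421

0.368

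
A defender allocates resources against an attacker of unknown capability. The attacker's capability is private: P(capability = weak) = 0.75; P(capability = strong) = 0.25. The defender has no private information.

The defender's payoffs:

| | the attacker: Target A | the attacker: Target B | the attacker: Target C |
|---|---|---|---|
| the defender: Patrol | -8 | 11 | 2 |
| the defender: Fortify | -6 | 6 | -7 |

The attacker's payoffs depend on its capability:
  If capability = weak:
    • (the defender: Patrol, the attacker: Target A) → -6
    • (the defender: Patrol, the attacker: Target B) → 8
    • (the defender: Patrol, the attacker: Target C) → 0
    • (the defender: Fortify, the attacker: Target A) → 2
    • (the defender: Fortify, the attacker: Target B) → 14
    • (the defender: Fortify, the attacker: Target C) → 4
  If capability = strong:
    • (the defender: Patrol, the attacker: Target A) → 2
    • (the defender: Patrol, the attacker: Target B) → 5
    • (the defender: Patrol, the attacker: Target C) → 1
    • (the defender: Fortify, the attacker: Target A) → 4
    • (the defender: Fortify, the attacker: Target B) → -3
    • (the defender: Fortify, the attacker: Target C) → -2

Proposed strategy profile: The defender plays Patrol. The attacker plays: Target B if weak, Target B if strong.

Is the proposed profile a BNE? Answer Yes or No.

The defender plays Patrol: E[Patrol] = 0.75·(11) + 0.25·(11) = 11; E[Fortify] = 6. Best-responding. ✓
The attacker (capability weak), facing Patrol: Target A gives -6, Target B gives 8, Target C gives 0. Proposed Target B is best. ✓
The attacker (capability strong), facing Patrol: Target A gives 2, Target B gives 5, Target C gives 1. Proposed Target B is best. ✓

Yes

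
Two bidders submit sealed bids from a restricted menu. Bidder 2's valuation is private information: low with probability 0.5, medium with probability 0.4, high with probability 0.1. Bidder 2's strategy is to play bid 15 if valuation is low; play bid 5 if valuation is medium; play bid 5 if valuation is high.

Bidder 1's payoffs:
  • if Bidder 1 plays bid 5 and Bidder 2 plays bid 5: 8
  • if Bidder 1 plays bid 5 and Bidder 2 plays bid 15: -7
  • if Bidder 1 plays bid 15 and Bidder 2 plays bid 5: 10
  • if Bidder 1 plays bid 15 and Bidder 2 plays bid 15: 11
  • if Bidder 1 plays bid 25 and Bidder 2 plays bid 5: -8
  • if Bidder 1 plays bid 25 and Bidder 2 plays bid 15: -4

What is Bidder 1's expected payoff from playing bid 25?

Take the expectation over Bidder 2's valuation, weighting each type's action by its prior probability.
E[bid 25] = 0.5·(-4) + 0.4·(-8) + 0.1·(-8) = (-2) + (-3.2) + (-0.8) = -6

-6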